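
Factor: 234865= 5^1*107^1*439^1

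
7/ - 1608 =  -1 + 1601/1608 = - 0.00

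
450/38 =225/19 = 11.84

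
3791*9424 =35726384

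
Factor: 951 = 3^1*317^1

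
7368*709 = 5223912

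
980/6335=28/181= 0.15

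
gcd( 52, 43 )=1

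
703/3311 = 703/3311 = 0.21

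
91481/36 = 2541 + 5/36 = 2541.14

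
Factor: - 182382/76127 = - 2^1 * 3^1*113^1*283^ (-1 ) = - 678/283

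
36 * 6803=244908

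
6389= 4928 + 1461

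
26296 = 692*38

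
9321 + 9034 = 18355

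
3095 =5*619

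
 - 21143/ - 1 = 21143/1 = 21143.00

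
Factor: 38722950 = 2^1*  3^2*5^2*7^1*19^1*647^1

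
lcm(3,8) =24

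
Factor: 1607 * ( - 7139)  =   - 11^2*59^1*1607^1 = - 11472373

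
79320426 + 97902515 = 177222941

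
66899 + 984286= 1051185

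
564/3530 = 282/1765 = 0.16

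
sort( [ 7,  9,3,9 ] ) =[ 3 , 7,  9, 9]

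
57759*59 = 3407781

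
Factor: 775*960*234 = 174096000 = 2^7*3^3*5^3 * 13^1*31^1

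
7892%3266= 1360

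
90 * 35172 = 3165480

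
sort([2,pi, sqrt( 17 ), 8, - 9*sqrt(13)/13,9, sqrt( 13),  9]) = [ - 9*sqrt( 13)/13,  2, pi, sqrt( 13 ),sqrt(17 ),8,9,9 ] 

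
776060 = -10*(-77606)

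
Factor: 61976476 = 2^2*263^1*58913^1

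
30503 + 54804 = 85307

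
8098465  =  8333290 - 234825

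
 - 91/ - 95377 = 91/95377 = 0.00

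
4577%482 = 239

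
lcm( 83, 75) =6225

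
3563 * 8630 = 30748690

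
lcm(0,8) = 0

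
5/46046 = 5/46046 = 0.00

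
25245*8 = 201960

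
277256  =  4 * 69314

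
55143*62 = 3418866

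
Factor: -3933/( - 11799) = 3^(-1)= 1/3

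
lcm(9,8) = 72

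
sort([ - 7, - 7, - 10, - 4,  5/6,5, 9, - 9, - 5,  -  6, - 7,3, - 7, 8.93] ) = [ - 10, - 9, - 7, - 7,-7,- 7, - 6, - 5, -4,5/6,3, 5,8.93,9] 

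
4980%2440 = 100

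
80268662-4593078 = 75675584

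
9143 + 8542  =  17685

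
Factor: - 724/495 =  - 2^2*3^( - 2 )*5^( - 1 ) * 11^( - 1 ) * 181^1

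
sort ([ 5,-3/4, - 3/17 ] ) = [ - 3/4 , - 3/17, 5]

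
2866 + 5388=8254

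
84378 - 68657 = 15721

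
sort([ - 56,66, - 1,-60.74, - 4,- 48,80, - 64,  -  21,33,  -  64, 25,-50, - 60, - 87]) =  [ - 87, - 64,-64,-60.74, - 60, - 56,-50, -48,  -  21 ,-4 ,- 1,25,33,66,80]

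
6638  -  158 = 6480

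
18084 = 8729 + 9355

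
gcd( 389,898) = 1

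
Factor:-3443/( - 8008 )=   313/728 =2^ ( - 3)*7^( - 1) *13^( - 1)*313^1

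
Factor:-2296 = - 2^3*7^1*41^1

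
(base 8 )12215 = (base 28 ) 6jp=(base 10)5261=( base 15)185b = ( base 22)aj3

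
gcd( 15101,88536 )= 1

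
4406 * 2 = 8812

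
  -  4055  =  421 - 4476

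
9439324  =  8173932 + 1265392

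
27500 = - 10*( - 2750)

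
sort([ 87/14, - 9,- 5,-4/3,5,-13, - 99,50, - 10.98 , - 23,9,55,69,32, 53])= [ -99, - 23, - 13,  -  10.98,-9,-5, - 4/3, 5, 87/14, 9, 32,50,53,55,69] 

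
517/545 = 517/545 = 0.95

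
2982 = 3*994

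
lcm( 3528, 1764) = 3528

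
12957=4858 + 8099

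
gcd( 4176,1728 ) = 144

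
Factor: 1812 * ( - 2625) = -2^2*3^2 * 5^3*7^1 * 151^1 = -4756500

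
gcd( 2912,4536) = 56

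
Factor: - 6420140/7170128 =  - 2^( - 2)*5^1*7^ ( - 1 )*64019^( - 1 ) * 321007^1 = - 1605035/1792532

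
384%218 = 166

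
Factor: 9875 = 5^3*79^1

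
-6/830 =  - 3/415 = - 0.01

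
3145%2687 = 458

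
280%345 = 280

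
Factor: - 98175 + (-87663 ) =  - 2^1*3^1*47^1  *  659^1 = -185838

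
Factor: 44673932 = 2^2*97^2*1187^1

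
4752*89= 422928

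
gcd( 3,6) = 3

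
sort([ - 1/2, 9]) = [ - 1/2, 9 ] 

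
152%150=2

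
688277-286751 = 401526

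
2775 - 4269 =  - 1494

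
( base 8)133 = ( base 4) 1123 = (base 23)3m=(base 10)91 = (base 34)2n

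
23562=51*462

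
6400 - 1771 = 4629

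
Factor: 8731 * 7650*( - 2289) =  - 2^1*3^3  *  5^2*7^1*17^1*109^1*8731^1 = - 152887231350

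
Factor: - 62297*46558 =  - 2900423726=- 2^1*23279^1*62297^1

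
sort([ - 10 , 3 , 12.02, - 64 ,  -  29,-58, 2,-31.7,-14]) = [ - 64, - 58,-31.7, - 29,-14,  -  10,2,3,12.02 ] 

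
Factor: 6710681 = 337^1*19913^1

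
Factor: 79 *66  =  2^1*3^1 * 11^1*79^1 = 5214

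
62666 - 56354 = 6312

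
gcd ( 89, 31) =1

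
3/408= 1/136 = 0.01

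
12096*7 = 84672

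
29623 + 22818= 52441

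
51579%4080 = 2619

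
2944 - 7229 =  - 4285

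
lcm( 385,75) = 5775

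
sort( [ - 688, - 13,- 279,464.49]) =[ - 688, - 279, - 13, 464.49] 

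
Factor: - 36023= -13^1*17^1 * 163^1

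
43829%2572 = 105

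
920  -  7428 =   -  6508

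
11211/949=11211/949 = 11.81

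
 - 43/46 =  - 1 + 3/46 = - 0.93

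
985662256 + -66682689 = 918979567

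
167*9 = 1503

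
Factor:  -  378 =- 2^1*3^3*7^1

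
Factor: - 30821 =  - 7^2*17^1*37^1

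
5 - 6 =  - 1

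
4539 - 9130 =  - 4591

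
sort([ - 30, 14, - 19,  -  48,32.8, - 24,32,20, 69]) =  [ -48, - 30, - 24, - 19,14 , 20, 32,32.8, 69 ]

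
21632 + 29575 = 51207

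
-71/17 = -5 + 14/17 = -4.18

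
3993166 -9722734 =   -  5729568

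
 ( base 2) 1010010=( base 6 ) 214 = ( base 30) 2m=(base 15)57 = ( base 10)82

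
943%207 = 115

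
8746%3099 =2548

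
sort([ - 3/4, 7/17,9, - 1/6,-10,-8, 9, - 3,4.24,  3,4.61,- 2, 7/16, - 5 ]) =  [-10, - 8, - 5, - 3, - 2,-3/4,- 1/6 , 7/17, 7/16,3,4.24, 4.61,9, 9]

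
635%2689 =635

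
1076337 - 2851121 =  - 1774784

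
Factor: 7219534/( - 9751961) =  - 2^1 * 7^1 * 479^( - 1) * 20359^( - 1 ) * 515681^1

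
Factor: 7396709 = 71^1*104179^1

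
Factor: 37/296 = 1/8 = 2^ (  -  3)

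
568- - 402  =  970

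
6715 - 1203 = 5512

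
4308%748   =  568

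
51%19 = 13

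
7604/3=2534 + 2/3 = 2534.67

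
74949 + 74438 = 149387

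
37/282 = 37/282 = 0.13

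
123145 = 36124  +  87021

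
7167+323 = 7490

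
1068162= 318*3359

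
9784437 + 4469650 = 14254087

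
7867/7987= 7867/7987 = 0.98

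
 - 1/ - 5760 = 1/5760 = 0.00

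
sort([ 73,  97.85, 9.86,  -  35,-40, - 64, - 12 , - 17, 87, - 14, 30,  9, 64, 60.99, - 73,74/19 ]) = [ - 73, - 64,-40, - 35, - 17, - 14,-12, 74/19, 9,9.86,30, 60.99, 64, 73,87, 97.85] 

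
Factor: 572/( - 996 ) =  - 3^( - 1)*11^1 * 13^1 * 83^( -1)=-143/249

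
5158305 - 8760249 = - 3601944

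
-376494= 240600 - 617094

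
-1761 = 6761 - 8522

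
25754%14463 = 11291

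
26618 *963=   25633134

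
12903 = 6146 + 6757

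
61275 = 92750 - 31475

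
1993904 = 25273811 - 23279907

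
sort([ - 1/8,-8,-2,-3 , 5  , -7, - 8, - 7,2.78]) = [  -  8, - 8,-7, - 7,-3,-2, - 1/8,2.78, 5]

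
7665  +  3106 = 10771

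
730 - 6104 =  - 5374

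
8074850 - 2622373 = 5452477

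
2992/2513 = 2992/2513 = 1.19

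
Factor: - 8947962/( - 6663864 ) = 1491327/1110644 = 2^( - 2 ) * 3^2*17^(- 1)*16333^(-1 )*  165703^1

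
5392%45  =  37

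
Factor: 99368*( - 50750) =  -5042926000 = -2^4*5^3*7^1 *29^1*12421^1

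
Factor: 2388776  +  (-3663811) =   -  1275035 = - 5^1*255007^1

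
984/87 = 328/29= 11.31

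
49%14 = 7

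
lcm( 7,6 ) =42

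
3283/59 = 55 + 38/59= 55.64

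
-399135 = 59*( - 6765) 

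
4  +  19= 23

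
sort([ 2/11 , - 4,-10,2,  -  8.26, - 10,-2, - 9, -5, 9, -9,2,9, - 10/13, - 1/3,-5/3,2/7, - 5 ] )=[  -  10, - 10, - 9, - 9,-8.26,-5, - 5, - 4,  -  2 , - 5/3, - 10/13, - 1/3,2/11,2/7, 2,2,9,9] 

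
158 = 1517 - 1359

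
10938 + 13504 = 24442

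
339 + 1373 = 1712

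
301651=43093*7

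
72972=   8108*9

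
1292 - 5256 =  - 3964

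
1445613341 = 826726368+618886973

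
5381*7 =37667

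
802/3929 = 802/3929 = 0.20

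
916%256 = 148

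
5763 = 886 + 4877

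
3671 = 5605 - 1934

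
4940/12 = 411 + 2/3 = 411.67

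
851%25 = 1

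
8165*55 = 449075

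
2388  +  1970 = 4358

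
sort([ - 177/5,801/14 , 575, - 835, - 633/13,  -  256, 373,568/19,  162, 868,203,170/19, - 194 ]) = [ - 835, - 256, - 194 , - 633/13, - 177/5,170/19, 568/19,  801/14, 162, 203 , 373 , 575 , 868 ]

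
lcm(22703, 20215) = 1475695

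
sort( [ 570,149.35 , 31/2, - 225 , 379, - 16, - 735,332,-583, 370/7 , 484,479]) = [- 735, - 583, - 225,- 16 , 31/2,370/7,  149.35,  332,379,479, 484,  570]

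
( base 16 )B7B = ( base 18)915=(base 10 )2939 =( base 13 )1451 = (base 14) 10DD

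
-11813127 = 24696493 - 36509620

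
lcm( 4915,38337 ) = 191685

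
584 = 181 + 403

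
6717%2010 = 687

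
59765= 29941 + 29824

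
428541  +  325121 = 753662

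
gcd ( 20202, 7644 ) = 546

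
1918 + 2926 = 4844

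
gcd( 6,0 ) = 6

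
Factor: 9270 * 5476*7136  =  2^8*3^2*5^1*37^2 * 103^1*223^1 = 362241342720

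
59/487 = 59/487 = 0.12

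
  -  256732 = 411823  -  668555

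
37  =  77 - 40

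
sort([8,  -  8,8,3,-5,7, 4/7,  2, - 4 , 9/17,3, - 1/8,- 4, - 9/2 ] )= [ -8, - 5,  -  9/2, - 4, - 4, - 1/8,9/17, 4/7, 2,3,3, 7 , 8,8] 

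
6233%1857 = 662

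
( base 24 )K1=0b111100001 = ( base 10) 481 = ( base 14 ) 265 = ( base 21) 11j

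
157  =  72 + 85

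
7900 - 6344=1556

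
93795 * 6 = 562770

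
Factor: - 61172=  -  2^2*41^1*373^1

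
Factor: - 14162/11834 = -73/61 = - 61^( - 1) *73^1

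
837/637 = 1 + 200/637 = 1.31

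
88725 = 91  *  975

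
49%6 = 1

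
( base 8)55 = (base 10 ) 45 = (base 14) 33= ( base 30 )1F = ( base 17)2B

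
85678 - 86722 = -1044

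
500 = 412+88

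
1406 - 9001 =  - 7595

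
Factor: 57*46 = 2622 = 2^1*3^1*19^1*23^1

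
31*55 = 1705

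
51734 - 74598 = -22864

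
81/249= 27/83 = 0.33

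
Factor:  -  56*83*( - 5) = 2^3*5^1*7^1*83^1 =23240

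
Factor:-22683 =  - 3^1*7561^1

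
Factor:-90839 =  - 7^1*19^1*683^1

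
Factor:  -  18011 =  - 7^1 * 31^1*83^1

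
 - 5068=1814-6882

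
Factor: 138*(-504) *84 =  - 2^6*3^4*7^2*23^1 = - 5842368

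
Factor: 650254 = 2^1*11^2*2687^1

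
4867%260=187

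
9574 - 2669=6905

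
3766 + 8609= 12375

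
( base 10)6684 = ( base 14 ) 2616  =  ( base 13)3072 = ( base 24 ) bec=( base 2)1101000011100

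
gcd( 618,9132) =6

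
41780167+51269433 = 93049600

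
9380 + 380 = 9760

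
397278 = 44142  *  9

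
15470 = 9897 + 5573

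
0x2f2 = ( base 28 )QQ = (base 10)754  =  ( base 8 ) 1362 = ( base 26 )130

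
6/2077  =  6/2077  =  0.00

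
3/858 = 1/286 = 0.00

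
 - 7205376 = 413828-7619204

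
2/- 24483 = - 1  +  24481/24483 = -0.00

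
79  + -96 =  - 17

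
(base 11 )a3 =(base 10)113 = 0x71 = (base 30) 3N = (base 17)6b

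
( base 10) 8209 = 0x2011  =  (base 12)4901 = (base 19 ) 13e1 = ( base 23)FBL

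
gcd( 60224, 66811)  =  941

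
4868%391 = 176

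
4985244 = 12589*396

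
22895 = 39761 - 16866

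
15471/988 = 15 + 651/988 = 15.66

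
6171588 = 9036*683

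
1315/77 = 17 + 6/77  =  17.08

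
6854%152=14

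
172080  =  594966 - 422886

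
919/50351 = 919/50351 = 0.02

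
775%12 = 7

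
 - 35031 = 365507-400538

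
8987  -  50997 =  - 42010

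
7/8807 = 7/8807 = 0.00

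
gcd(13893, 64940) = 1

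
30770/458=67 + 42/229 = 67.18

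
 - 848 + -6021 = - 6869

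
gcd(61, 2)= 1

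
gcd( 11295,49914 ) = 9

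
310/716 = 155/358 = 0.43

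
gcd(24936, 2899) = 1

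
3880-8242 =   -  4362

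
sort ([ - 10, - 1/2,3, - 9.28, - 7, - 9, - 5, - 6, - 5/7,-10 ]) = [ - 10, - 10 , - 9.28, - 9,-7, - 6, - 5, - 5/7, - 1/2, 3]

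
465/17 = 27 + 6/17 = 27.35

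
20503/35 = 2929/5 = 585.80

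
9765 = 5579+4186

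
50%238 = 50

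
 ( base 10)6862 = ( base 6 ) 51434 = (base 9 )10364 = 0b1101011001110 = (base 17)16cb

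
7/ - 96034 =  - 7/96034=- 0.00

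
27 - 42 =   -  15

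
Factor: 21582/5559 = 66/17 = 2^1*3^1*11^1 * 17^( - 1)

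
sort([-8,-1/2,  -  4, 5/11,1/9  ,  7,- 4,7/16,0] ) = [ - 8, - 4,  -  4, - 1/2,0, 1/9,7/16,  5/11, 7] 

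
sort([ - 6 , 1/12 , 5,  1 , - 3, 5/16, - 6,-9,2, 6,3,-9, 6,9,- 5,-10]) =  [ - 10, - 9, - 9, - 6, - 6, - 5, - 3 , 1/12 , 5/16, 1, 2, 3,5, 6, 6, 9 ]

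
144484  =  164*881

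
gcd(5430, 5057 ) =1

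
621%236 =149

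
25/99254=25/99254 = 0.00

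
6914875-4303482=2611393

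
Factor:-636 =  - 2^2*3^1*53^1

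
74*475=35150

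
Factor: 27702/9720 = 57/20  =  2^( - 2)*3^1*5^( -1)*19^1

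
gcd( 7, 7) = 7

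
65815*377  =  24812255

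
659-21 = 638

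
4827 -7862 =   -  3035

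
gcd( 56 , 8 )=8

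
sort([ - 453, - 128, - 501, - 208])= [ - 501,-453, - 208,  -  128] 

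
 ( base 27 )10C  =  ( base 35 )L6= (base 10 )741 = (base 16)2E5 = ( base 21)1e6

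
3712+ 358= 4070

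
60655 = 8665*7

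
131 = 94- - 37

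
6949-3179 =3770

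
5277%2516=245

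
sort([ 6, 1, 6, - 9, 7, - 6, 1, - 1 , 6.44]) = [- 9, - 6, - 1, 1  ,  1,6 , 6, 6.44,  7] 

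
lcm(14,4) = 28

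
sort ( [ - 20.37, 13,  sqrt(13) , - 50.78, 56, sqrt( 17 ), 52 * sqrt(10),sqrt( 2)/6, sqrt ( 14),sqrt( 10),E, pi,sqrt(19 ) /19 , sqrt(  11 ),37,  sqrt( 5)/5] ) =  [-50.78 , - 20.37,sqrt(19)/19,  sqrt( 2)/6,sqrt( 5)/5,E, pi,sqrt(10 ) , sqrt(11 ),  sqrt(13 ), sqrt( 14 ) , sqrt( 17),13,37, 56  ,  52*sqrt( 10)]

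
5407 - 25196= -19789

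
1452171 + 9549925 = 11002096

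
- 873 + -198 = - 1071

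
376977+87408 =464385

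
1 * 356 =356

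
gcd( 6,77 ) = 1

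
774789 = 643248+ 131541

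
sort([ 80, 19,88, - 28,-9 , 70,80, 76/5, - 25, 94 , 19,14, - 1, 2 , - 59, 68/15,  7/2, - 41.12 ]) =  [ -59,- 41.12,-28, - 25, - 9 , - 1,2,7/2,  68/15, 14, 76/5, 19, 19, 70,80, 80, 88 , 94]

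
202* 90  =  18180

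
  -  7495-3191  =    -  10686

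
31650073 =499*63427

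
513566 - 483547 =30019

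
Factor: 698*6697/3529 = 2^1*37^1*181^1*349^1 *3529^(- 1) = 4674506/3529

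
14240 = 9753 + 4487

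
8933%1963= 1081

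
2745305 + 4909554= 7654859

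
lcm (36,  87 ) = 1044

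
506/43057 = 506/43057 = 0.01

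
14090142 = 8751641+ 5338501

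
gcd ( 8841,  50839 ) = 1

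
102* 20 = 2040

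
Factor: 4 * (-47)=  - 2^2 *47^1 = - 188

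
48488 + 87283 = 135771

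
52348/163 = 321 + 25/163 = 321.15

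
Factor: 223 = 223^1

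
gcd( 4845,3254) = 1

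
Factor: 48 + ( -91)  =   - 43 = -  43^1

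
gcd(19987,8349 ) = 253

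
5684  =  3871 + 1813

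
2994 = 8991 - 5997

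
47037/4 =47037/4 =11759.25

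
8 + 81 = 89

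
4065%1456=1153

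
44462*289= 12849518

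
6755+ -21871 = -15116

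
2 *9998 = 19996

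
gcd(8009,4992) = 1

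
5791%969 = 946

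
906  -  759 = 147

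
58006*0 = 0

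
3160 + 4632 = 7792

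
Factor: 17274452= 2^2*13^1*332201^1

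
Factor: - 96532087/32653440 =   -  2^(-7)*3^( - 2)*5^( - 1)*1933^1*5669^(  -  1)*49939^1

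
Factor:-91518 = -2^1*3^1 * 7^1 * 2179^1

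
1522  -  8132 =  - 6610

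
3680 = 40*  92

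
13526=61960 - 48434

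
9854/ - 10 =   -  986 + 3/5 = -985.40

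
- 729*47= -34263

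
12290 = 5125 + 7165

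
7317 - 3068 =4249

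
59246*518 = 30689428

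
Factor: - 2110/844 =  - 5/2 = - 2^( - 1) * 5^1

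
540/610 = 54/61 = 0.89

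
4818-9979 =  - 5161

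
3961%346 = 155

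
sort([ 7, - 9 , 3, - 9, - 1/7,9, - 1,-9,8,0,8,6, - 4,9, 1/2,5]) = [ - 9,  -  9,  -  9, - 4, - 1, - 1/7, 0,1/2 , 3, 5 , 6, 7,  8,8, 9,9]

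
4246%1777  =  692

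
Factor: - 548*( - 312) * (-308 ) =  - 52660608 = - 2^7 * 3^1*7^1*11^1*13^1*137^1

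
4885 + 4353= 9238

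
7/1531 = 7/1531= 0.00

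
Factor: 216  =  2^3*3^3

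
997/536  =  997/536 = 1.86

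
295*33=9735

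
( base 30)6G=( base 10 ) 196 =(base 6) 524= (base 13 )121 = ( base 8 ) 304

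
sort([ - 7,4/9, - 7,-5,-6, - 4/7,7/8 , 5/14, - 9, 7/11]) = [ - 9, - 7 , - 7,-6, - 5, -4/7,  5/14,4/9 , 7/11,7/8]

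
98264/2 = 49132 = 49132.00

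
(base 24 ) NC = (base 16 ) 234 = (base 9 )686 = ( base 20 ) 184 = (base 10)564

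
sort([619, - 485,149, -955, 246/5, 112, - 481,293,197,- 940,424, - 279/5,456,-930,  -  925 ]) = [ - 955, -940, - 930, - 925, - 485,-481, - 279/5, 246/5,112,149,197,293, 424,456, 619] 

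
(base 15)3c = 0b111001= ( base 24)29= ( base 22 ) 2D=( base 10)57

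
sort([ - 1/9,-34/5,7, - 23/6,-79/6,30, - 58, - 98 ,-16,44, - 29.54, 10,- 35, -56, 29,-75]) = [-98, - 75,-58,- 56 ,-35,  -  29.54,- 16, - 79/6,-34/5, - 23/6, - 1/9, 7, 10, 29, 30, 44]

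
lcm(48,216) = 432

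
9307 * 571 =5314297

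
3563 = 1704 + 1859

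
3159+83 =3242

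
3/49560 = 1/16520 = 0.00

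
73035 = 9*8115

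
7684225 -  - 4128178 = 11812403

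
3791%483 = 410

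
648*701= 454248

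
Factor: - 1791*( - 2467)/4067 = 4418397/4067 = 3^2*7^( - 2 )*83^(-1 )*199^1*2467^1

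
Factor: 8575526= 2^1 *47^1*91229^1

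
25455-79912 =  - 54457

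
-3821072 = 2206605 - 6027677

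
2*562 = 1124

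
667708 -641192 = 26516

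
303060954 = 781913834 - 478852880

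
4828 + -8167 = -3339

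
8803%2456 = 1435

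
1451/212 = 6 + 179/212 = 6.84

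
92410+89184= 181594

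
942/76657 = 942/76657 = 0.01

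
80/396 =20/99 =0.20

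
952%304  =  40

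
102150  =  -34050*( - 3)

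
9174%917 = 4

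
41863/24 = 1744 + 7/24 =1744.29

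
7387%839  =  675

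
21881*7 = 153167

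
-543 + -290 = -833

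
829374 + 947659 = 1777033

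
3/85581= 1/28527= 0.00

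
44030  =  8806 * 5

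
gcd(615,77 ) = 1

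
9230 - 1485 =7745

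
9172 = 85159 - 75987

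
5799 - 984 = 4815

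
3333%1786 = 1547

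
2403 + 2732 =5135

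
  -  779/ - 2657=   779/2657 = 0.29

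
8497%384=49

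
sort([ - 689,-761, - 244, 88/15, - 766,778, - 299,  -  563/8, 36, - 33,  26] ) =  [ - 766, - 761, - 689, - 299, - 244, - 563/8, - 33, 88/15,26,36,778 ]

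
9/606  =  3/202   =  0.01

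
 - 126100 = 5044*( - 25)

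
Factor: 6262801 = 6262801^1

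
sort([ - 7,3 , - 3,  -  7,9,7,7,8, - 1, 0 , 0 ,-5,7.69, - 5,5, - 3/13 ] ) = [ - 7, - 7,-5, - 5, - 3,-1, - 3/13, 0, 0,3,5,7,7 , 7.69,8,9 ] 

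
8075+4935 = 13010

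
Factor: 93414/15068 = 46707/7534 = 2^( - 1 )*3^1*3767^( - 1)*15569^1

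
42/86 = 21/43 = 0.49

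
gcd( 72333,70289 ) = 1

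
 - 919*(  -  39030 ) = 35868570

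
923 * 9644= 8901412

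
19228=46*418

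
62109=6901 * 9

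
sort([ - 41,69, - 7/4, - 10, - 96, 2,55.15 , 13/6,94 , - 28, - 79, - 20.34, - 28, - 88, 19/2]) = [-96, - 88, - 79, - 41 , - 28, - 28,- 20.34,-10,-7/4, 2, 13/6, 19/2,  55.15,  69,94] 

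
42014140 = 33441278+8572862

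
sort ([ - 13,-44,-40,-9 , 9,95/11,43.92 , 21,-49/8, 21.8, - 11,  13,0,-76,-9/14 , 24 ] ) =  [-76,-44,-40,-13,  -  11 ,-9 , -49/8,-9/14 , 0 , 95/11, 9  ,  13, 21,21.8, 24, 43.92 ]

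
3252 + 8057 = 11309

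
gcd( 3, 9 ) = 3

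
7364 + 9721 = 17085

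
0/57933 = 0 =0.00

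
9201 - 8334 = 867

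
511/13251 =73/1893  =  0.04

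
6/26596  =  3/13298 =0.00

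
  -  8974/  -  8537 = 1+ 437/8537 = 1.05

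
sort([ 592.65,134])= [ 134, 592.65]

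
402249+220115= 622364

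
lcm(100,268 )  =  6700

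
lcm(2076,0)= 0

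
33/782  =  33/782 = 0.04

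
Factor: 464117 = 17^1*23^1*1187^1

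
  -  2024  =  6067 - 8091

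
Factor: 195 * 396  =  77220=2^2*3^3 * 5^1* 11^1*13^1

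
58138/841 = 69+ 109/841 = 69.13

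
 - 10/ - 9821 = 10/9821 = 0.00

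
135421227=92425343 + 42995884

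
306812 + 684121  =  990933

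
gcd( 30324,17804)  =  4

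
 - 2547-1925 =-4472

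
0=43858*0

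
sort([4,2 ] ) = [2,4]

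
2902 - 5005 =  - 2103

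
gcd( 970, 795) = 5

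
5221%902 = 711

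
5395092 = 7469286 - 2074194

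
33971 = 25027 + 8944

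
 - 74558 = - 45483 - 29075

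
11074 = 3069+8005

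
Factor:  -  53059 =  - 97^1*547^1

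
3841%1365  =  1111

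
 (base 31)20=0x3e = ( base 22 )2i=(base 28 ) 26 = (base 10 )62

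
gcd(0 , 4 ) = 4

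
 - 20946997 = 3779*( - 5543)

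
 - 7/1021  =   - 1 + 1014/1021  =  - 0.01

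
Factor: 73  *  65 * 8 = 2^3*5^1*13^1*73^1 = 37960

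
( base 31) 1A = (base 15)2b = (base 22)1j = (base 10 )41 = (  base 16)29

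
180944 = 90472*2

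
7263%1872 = 1647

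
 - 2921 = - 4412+1491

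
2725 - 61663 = -58938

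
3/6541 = 3/6541 = 0.00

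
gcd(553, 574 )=7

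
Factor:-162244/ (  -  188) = 863^1 = 863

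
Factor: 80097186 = 2^1*3^1*13^1*1026887^1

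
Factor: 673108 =2^2*168277^1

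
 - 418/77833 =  - 418/77833 = - 0.01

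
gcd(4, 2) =2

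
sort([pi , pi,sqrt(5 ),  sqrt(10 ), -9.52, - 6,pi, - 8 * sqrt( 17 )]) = [ - 8 * sqrt(17 ), - 9.52,  -  6, sqrt(5),pi, pi , pi,sqrt(10 )] 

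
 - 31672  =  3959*( - 8 ) 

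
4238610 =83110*51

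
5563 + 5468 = 11031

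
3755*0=0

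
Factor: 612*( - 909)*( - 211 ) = 2^2*3^4*17^1*101^1*211^1 = 117380988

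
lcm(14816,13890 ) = 222240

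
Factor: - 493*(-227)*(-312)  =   - 2^3*3^1*13^1*17^1*29^1* 227^1 = -  34916232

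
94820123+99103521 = 193923644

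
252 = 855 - 603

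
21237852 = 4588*4629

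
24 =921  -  897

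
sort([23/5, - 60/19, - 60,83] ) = [- 60,-60/19,  23/5, 83] 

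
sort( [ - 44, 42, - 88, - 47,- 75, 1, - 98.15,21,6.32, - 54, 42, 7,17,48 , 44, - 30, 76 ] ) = [-98.15, - 88, - 75, - 54  , - 47,-44 ,  -  30,1, 6.32 , 7,17,21, 42, 42, 44,  48, 76]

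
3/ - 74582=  - 3/74582  =  - 0.00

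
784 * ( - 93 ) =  - 72912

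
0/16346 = 0 =0.00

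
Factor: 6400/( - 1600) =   -  4 = - 2^2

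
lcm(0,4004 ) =0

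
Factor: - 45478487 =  - 337^1*134951^1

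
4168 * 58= 241744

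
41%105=41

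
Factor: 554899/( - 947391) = - 3^(- 1)*31^( - 1 ) * 61^(  -  1 )* 167^( - 1)*554899^1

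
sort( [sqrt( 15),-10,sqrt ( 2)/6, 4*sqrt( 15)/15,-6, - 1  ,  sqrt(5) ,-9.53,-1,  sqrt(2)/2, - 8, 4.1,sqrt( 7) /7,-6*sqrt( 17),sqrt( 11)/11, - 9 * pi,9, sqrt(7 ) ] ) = [-9*pi,  -  6*sqrt( 17), - 10,-9.53 , - 8,  -  6 ,-1,-1,  sqrt( 2)/6,sqrt( 11) /11,sqrt( 7)/7,sqrt( 2) /2,4  *  sqrt( 15)/15, sqrt (5), sqrt(7), sqrt( 15), 4.1,9]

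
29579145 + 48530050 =78109195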